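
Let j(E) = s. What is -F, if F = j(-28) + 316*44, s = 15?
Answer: -13919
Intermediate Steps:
j(E) = 15
F = 13919 (F = 15 + 316*44 = 15 + 13904 = 13919)
-F = -1*13919 = -13919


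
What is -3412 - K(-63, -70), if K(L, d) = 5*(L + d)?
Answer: -2747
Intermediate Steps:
K(L, d) = 5*L + 5*d
-3412 - K(-63, -70) = -3412 - (5*(-63) + 5*(-70)) = -3412 - (-315 - 350) = -3412 - 1*(-665) = -3412 + 665 = -2747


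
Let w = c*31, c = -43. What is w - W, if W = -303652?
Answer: 302319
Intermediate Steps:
w = -1333 (w = -43*31 = -1333)
w - W = -1333 - 1*(-303652) = -1333 + 303652 = 302319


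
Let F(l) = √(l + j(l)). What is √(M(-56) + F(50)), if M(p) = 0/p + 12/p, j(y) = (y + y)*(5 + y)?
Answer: √(-42 + 980*√222)/14 ≈ 8.6188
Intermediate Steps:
j(y) = 2*y*(5 + y) (j(y) = (2*y)*(5 + y) = 2*y*(5 + y))
M(p) = 12/p (M(p) = 0 + 12/p = 12/p)
F(l) = √(l + 2*l*(5 + l))
√(M(-56) + F(50)) = √(12/(-56) + √(50*(11 + 2*50))) = √(12*(-1/56) + √(50*(11 + 100))) = √(-3/14 + √(50*111)) = √(-3/14 + √5550) = √(-3/14 + 5*√222)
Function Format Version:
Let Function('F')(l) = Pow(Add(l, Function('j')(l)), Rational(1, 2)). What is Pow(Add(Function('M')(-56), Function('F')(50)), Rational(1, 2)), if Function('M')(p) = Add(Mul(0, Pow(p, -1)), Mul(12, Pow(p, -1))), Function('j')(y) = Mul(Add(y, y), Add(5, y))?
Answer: Mul(Rational(1, 14), Pow(Add(-42, Mul(980, Pow(222, Rational(1, 2)))), Rational(1, 2))) ≈ 8.6188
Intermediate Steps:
Function('j')(y) = Mul(2, y, Add(5, y)) (Function('j')(y) = Mul(Mul(2, y), Add(5, y)) = Mul(2, y, Add(5, y)))
Function('M')(p) = Mul(12, Pow(p, -1)) (Function('M')(p) = Add(0, Mul(12, Pow(p, -1))) = Mul(12, Pow(p, -1)))
Function('F')(l) = Pow(Add(l, Mul(2, l, Add(5, l))), Rational(1, 2))
Pow(Add(Function('M')(-56), Function('F')(50)), Rational(1, 2)) = Pow(Add(Mul(12, Pow(-56, -1)), Pow(Mul(50, Add(11, Mul(2, 50))), Rational(1, 2))), Rational(1, 2)) = Pow(Add(Mul(12, Rational(-1, 56)), Pow(Mul(50, Add(11, 100)), Rational(1, 2))), Rational(1, 2)) = Pow(Add(Rational(-3, 14), Pow(Mul(50, 111), Rational(1, 2))), Rational(1, 2)) = Pow(Add(Rational(-3, 14), Pow(5550, Rational(1, 2))), Rational(1, 2)) = Pow(Add(Rational(-3, 14), Mul(5, Pow(222, Rational(1, 2)))), Rational(1, 2))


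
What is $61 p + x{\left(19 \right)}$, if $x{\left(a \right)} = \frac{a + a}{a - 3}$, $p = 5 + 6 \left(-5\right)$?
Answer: $- \frac{12181}{8} \approx -1522.6$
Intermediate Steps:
$p = -25$ ($p = 5 - 30 = -25$)
$x{\left(a \right)} = \frac{2 a}{-3 + a}$
$61 p + x{\left(19 \right)} = 61 \left(-25\right) + 2 \cdot 19 \frac{1}{-3 + 19} = -1525 + 2 \cdot 19 \cdot \frac{1}{16} = -1525 + \frac{19}{8} = - \frac{12181}{8}$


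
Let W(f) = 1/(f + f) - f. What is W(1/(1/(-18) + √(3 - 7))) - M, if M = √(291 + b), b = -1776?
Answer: -649/46692 + 1945*I/1297 - 3*I*√165 ≈ -0.0139 - 37.036*I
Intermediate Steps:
M = 3*I*√165 (M = √(291 - 1776) = √(-1485) = 3*I*√165 ≈ 38.536*I)
W(f) = 1/(2*f) - f
W(1/(1/(-18) + √(3 - 7))) - M = (1/(2*(1/(1/(-18) + √(3 - 7)))) - 1/(1/(-18) + √(3 - 7))) - 3*I*√165 = (1/(2*(1/(-1/18 + √(-4)))) - 1/(-1/18 + √(-4))) - 3*I*√165 = (1/(2*(1/(-1/18 + 2*I))) - 1/(-1/18 + 2*I)) - 3*I*√165 = (1/(2*((324*(-1/18 - 2*I)/1297))) - 324*(-1/18 - 2*I)/1297) - 3*I*√165 = ((-1/18 + 2*I)/2 - 324*(-1/18 - 2*I)/1297) - 3*I*√165 = ((-1/36 + I) - 324*(-1/18 - 2*I)/1297) - 3*I*√165 = (-1/36 + I - 324*(-1/18 - 2*I)/1297) - 3*I*√165 = -1/36 + I - 324*(-1/18 - 2*I)/1297 - 3*I*√165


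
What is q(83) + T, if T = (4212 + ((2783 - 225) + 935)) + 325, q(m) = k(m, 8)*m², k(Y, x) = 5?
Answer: 42475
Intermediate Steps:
q(m) = 5*m²
T = 8030 (T = (4212 + (2558 + 935)) + 325 = (4212 + 3493) + 325 = 7705 + 325 = 8030)
q(83) + T = 5*83² + 8030 = 5*6889 + 8030 = 34445 + 8030 = 42475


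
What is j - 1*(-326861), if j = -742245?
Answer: -415384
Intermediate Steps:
j - 1*(-326861) = -742245 - 1*(-326861) = -742245 + 326861 = -415384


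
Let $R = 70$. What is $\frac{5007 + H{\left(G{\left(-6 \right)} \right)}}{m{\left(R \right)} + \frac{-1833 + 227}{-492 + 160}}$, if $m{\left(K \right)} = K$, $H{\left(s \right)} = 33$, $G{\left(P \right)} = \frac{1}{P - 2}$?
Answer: $\frac{278880}{4141} \approx 67.346$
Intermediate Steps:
$G{\left(P \right)} = \frac{1}{-2 + P}$
$\frac{5007 + H{\left(G{\left(-6 \right)} \right)}}{m{\left(R \right)} + \frac{-1833 + 227}{-492 + 160}} = \frac{5007 + 33}{70 + \frac{-1833 + 227}{-492 + 160}} = \frac{5040}{70 - \frac{1606}{-332}} = \frac{5040}{70 - - \frac{803}{166}} = \frac{5040}{70 + \frac{803}{166}} = \frac{5040}{\frac{12423}{166}} = 5040 \cdot \frac{166}{12423} = \frac{278880}{4141}$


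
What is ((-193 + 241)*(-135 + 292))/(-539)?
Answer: -7536/539 ≈ -13.981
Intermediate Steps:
((-193 + 241)*(-135 + 292))/(-539) = (48*157)*(-1/539) = 7536*(-1/539) = -7536/539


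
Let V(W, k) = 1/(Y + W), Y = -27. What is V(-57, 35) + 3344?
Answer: 280895/84 ≈ 3344.0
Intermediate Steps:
V(W, k) = 1/(-27 + W)
V(-57, 35) + 3344 = 1/(-27 - 57) + 3344 = 1/(-84) + 3344 = -1/84 + 3344 = 280895/84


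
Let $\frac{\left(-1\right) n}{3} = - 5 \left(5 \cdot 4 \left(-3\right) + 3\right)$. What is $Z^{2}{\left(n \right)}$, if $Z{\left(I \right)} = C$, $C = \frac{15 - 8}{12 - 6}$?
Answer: $\frac{49}{36} \approx 1.3611$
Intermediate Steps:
$C = \frac{7}{6} \approx 1.1667$
$n = -855$ ($n = - 3 \left(- 5 \left(5 \cdot 4 \left(-3\right) + 3\right)\right) = - 3 \left(- 5 \left(20 \left(-3\right) + 3\right)\right) = - 3 \left(- 5 \left(-60 + 3\right)\right) = - 3 \left(\left(-5\right) \left(-57\right)\right) = \left(-3\right) 285 = -855$)
$Z{\left(I \right)} = \frac{7}{6}$
$Z^{2}{\left(n \right)} = \left(\frac{7}{6}\right)^{2} = \frac{49}{36}$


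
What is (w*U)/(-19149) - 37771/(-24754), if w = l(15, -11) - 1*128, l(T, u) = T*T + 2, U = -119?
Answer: 338301251/158004782 ≈ 2.1411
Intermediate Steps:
l(T, u) = 2 + T² (l(T, u) = T² + 2 = 2 + T²)
w = 99 (w = (2 + 15²) - 1*128 = (2 + 225) - 128 = 227 - 128 = 99)
(w*U)/(-19149) - 37771/(-24754) = (99*(-119))/(-19149) - 37771/(-24754) = -11781*(-1/19149) - 37771*(-1/24754) = 3927/6383 + 37771/24754 = 338301251/158004782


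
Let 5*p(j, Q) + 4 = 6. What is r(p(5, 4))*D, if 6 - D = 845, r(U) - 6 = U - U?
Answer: -5034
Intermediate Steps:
p(j, Q) = 2/5 (p(j, Q) = -4/5 + (1/5)*6 = -4/5 + 6/5 = 2/5)
r(U) = 6 (r(U) = 6 + (U - U) = 6 + 0 = 6)
D = -839 (D = 6 - 1*845 = 6 - 845 = -839)
r(p(5, 4))*D = 6*(-839) = -5034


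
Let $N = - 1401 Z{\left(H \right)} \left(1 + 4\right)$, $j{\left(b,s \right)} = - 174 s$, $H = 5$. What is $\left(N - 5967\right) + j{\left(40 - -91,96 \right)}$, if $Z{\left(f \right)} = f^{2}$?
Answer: $-197796$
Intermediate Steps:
$N = -175125$ ($N = - 1401 \cdot 5^{2} \left(1 + 4\right) = - 1401 \cdot 25 \cdot 5 = \left(-1401\right) 125 = -175125$)
$\left(N - 5967\right) + j{\left(40 - -91,96 \right)} = \left(-175125 - 5967\right) - 16704 = -181092 - 16704 = -197796$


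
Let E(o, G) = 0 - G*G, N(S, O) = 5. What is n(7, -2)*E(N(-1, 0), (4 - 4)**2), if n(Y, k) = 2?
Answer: 0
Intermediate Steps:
E(o, G) = -G**2 (E(o, G) = 0 - G**2 = -G**2)
n(7, -2)*E(N(-1, 0), (4 - 4)**2) = 2*(-((4 - 4)**2)**2) = 2*(-(0**2)**2) = 2*(-1*0**2) = 2*(-1*0) = 2*0 = 0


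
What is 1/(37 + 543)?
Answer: 1/580 ≈ 0.0017241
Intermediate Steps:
1/(37 + 543) = 1/580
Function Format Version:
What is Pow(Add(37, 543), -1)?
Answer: Rational(1, 580) ≈ 0.0017241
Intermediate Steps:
Pow(Add(37, 543), -1) = Pow(580, -1) = Rational(1, 580)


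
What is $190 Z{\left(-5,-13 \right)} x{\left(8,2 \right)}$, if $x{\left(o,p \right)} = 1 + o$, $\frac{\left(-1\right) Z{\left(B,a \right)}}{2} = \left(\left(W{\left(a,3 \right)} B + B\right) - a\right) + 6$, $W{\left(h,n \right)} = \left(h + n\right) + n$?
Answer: $-167580$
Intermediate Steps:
$W{\left(h,n \right)} = h + 2 n$
$Z{\left(B,a \right)} = -12 - 2 B + 2 a - 2 B \left(6 + a\right)$ ($Z{\left(B,a \right)} = - 2 \left(\left(\left(\left(a + 2 \cdot 3\right) B + B\right) - a\right) + 6\right) = - 2 \left(\left(\left(\left(a + 6\right) B + B\right) - a\right) + 6\right) = - 2 \left(\left(\left(\left(6 + a\right) B + B\right) - a\right) + 6\right) = - 2 \left(\left(\left(B \left(6 + a\right) + B\right) - a\right) + 6\right) = - 2 \left(\left(\left(B + B \left(6 + a\right)\right) - a\right) + 6\right) = - 2 \left(\left(B - a + B \left(6 + a\right)\right) + 6\right) = - 2 \left(6 + B - a + B \left(6 + a\right)\right) = -12 - 2 B + 2 a - 2 B \left(6 + a\right)$)
$190 Z{\left(-5,-13 \right)} x{\left(8,2 \right)} = 190 \left(-12 - -10 + 2 \left(-13\right) - - 10 \left(6 - 13\right)\right) \left(1 + 8\right) = 190 \left(-12 + 10 - 26 - \left(-10\right) \left(-7\right)\right) 9 = 190 \left(-12 + 10 - 26 - 70\right) 9 = 190 \left(-98\right) 9 = \left(-18620\right) 9 = -167580$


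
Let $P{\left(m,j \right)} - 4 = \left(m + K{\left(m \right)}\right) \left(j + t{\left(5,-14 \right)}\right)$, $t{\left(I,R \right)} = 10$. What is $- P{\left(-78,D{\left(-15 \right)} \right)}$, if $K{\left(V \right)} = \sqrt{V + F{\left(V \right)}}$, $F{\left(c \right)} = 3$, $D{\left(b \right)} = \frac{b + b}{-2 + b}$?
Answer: $\frac{15532}{17} - \frac{1000 i \sqrt{3}}{17} \approx 913.65 - 101.89 i$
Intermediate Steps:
$D{\left(b \right)} = \frac{2 b}{-2 + b}$
$K{\left(V \right)} = \sqrt{3 + V}$ ($K{\left(V \right)} = \sqrt{V + 3} = \sqrt{3 + V}$)
$P{\left(m,j \right)} = 4 + \left(10 + j\right) \left(m + \sqrt{3 + m}\right)$ ($P{\left(m,j \right)} = 4 + \left(m + \sqrt{3 + m}\right) \left(j + 10\right) = 4 + \left(m + \sqrt{3 + m}\right) \left(10 + j\right) = 4 + \left(10 + j\right) \left(m + \sqrt{3 + m}\right)$)
$- P{\left(-78,D{\left(-15 \right)} \right)} = - (4 + 10 \left(-78\right) + 10 \sqrt{3 - 78} + 2 \left(-15\right) \frac{1}{-2 - 15} \left(-78\right) + 2 \left(-15\right) \frac{1}{-2 - 15} \sqrt{3 - 78}) = - (4 - 780 + 10 \sqrt{-75} + 2 \left(-15\right) \frac{1}{-17} \left(-78\right) + 2 \left(-15\right) \frac{1}{-17} \sqrt{-75}) = - (4 - 780 + 10 \cdot 5 i \sqrt{3} + 2 \left(-15\right) \left(- \frac{1}{17}\right) \left(-78\right) + 2 \left(-15\right) \left(- \frac{1}{17}\right) 5 i \sqrt{3}) = - (4 - 780 + 50 i \sqrt{3} + \frac{30}{17} \left(-78\right) + \frac{30 \cdot 5 i \sqrt{3}}{17}) = - (4 - 780 + 50 i \sqrt{3} - \frac{2340}{17} + \frac{150 i \sqrt{3}}{17}) = - (- \frac{15532}{17} + \frac{1000 i \sqrt{3}}{17}) = \frac{15532}{17} - \frac{1000 i \sqrt{3}}{17}$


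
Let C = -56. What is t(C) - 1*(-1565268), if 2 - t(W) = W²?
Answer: 1562134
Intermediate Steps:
t(W) = 2 - W²
t(C) - 1*(-1565268) = (2 - 1*(-56)²) - 1*(-1565268) = (2 - 1*3136) + 1565268 = (2 - 3136) + 1565268 = -3134 + 1565268 = 1562134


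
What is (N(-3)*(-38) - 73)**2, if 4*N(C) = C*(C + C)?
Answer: 59536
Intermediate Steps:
N(C) = C**2/2 (N(C) = (C*(C + C))/4 = (C*(2*C))/4 = (2*C**2)/4 = C**2/2)
(N(-3)*(-38) - 73)**2 = (((1/2)*(-3)**2)*(-38) - 73)**2 = (((1/2)*9)*(-38) - 73)**2 = ((9/2)*(-38) - 73)**2 = (-171 - 73)**2 = (-244)**2 = 59536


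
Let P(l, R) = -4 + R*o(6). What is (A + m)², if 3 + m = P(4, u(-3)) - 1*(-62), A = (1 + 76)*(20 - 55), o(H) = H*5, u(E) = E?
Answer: 7452900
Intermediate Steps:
o(H) = 5*H
P(l, R) = -4 + 30*R (P(l, R) = -4 + R*(5*6) = -4 + R*30 = -4 + 30*R)
A = -2695 (A = 77*(-35) = -2695)
m = -35 (m = -3 + ((-4 + 30*(-3)) - 1*(-62)) = -3 + ((-4 - 90) + 62) = -3 + (-94 + 62) = -3 - 32 = -35)
(A + m)² = (-2695 - 35)² = (-2730)² = 7452900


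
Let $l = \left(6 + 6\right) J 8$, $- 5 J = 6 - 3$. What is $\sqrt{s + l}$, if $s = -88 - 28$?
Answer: $\frac{2 i \sqrt{1085}}{5} \approx 13.176 i$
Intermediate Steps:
$J = - \frac{3}{5}$ ($J = - \frac{6 - 3}{5} = \left(- \frac{1}{5}\right) 3 = - \frac{3}{5} \approx -0.6$)
$l = - \frac{288}{5}$ ($l = \left(6 + 6\right) \left(- \frac{3}{5}\right) 8 = 12 \left(- \frac{3}{5}\right) 8 = \left(- \frac{36}{5}\right) 8 = - \frac{288}{5} \approx -57.6$)
$s = -116$
$\sqrt{s + l} = \sqrt{-116 - \frac{288}{5}} = \sqrt{- \frac{868}{5}} = \frac{2 i \sqrt{1085}}{5}$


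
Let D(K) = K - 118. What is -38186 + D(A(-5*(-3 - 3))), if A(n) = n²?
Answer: -37404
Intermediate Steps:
D(K) = -118 + K
-38186 + D(A(-5*(-3 - 3))) = -38186 + (-118 + (-5*(-3 - 3))²) = -38186 + (-118 + (-5*(-6))²) = -38186 + (-118 + 30²) = -38186 + (-118 + 900) = -38186 + 782 = -37404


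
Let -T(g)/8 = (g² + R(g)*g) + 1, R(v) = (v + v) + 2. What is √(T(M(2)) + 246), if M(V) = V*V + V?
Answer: 19*I*√2 ≈ 26.87*I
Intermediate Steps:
M(V) = V + V² (M(V) = V² + V = V + V²)
R(v) = 2 + 2*v (R(v) = 2*v + 2 = 2 + 2*v)
T(g) = -8 - 8*g² - 8*g*(2 + 2*g) (T(g) = -8*((g² + (2 + 2*g)*g) + 1) = -8*((g² + g*(2 + 2*g)) + 1) = -8*(1 + g² + g*(2 + 2*g)) = -8 - 8*g² - 8*g*(2 + 2*g))
√(T(M(2)) + 246) = √((-8 - 24*4*(1 + 2)² - 32*(1 + 2)) + 246) = √((-8 - 24*(2*3)² - 32*3) + 246) = √((-8 - 24*6² - 16*6) + 246) = √((-8 - 24*36 - 96) + 246) = √((-8 - 864 - 96) + 246) = √(-968 + 246) = √(-722) = 19*I*√2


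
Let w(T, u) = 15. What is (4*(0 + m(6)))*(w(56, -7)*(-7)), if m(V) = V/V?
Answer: -420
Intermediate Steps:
m(V) = 1
(4*(0 + m(6)))*(w(56, -7)*(-7)) = (4*(0 + 1))*(15*(-7)) = (4*1)*(-105) = 4*(-105) = -420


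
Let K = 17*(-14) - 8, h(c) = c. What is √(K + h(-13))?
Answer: I*√259 ≈ 16.093*I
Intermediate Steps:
K = -246 (K = -238 - 8 = -246)
√(K + h(-13)) = √(-246 - 13) = √(-259) = I*√259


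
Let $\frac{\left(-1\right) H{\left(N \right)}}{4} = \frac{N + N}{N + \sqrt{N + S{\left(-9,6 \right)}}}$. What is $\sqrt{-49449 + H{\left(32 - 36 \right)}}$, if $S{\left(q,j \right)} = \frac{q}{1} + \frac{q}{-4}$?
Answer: $\sqrt{\frac{395656 - 49449 i \sqrt{43}}{-8 + i \sqrt{43}}} \approx 0.0088 - 222.38 i$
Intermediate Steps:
$S{\left(q,j \right)} = \frac{3 q}{4}$ ($S{\left(q,j \right)} = q 1 + q \left(- \frac{1}{4}\right) = q - \frac{q}{4} = \frac{3 q}{4}$)
$H{\left(N \right)} = - \frac{8 N}{N + \sqrt{- \frac{27}{4} + N}}$ ($H{\left(N \right)} = - 4 \frac{N + N}{N + \sqrt{N + \frac{3}{4} \left(-9\right)}} = - 4 \frac{2 N}{N + \sqrt{N - \frac{27}{4}}} = - 4 \frac{2 N}{N + \sqrt{- \frac{27}{4} + N}} = - \frac{8 N}{N + \sqrt{- \frac{27}{4} + N}}$)
$\sqrt{-49449 + H{\left(32 - 36 \right)}} = \sqrt{-49449 - \frac{16 \left(32 - 36\right)}{\sqrt{-27 + 4 \left(32 - 36\right)} + 2 \left(32 - 36\right)}} = \sqrt{-49449 - - \frac{64}{\sqrt{-27 + 4 \left(-4\right)} + 2 \left(-4\right)}} = \sqrt{-49449 - - \frac{64}{\sqrt{-27 - 16} - 8}} = \sqrt{-49449 - - \frac{64}{\sqrt{-43} - 8}} = \sqrt{-49449 - - \frac{64}{i \sqrt{43} - 8}} = \sqrt{-49449 - - \frac{64}{-8 + i \sqrt{43}}} = \sqrt{-49449 + \frac{64}{-8 + i \sqrt{43}}}$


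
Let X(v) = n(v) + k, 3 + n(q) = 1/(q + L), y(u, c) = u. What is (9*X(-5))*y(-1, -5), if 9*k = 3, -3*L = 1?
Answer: 411/16 ≈ 25.688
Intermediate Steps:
L = -1/3 (L = -1/3*1 = -1/3 ≈ -0.33333)
n(q) = -3 + 1/(-1/3 + q) (n(q) = -3 + 1/(q - 1/3) = -3 + 1/(-1/3 + q))
k = 1/3 (k = (1/9)*3 = 1/3 ≈ 0.33333)
X(v) = 1/3 + 3*(2 - 3*v)/(-1 + 3*v) (X(v) = 3*(2 - 3*v)/(-1 + 3*v) + 1/3 = 1/3 + 3*(2 - 3*v)/(-1 + 3*v))
(9*X(-5))*y(-1, -5) = (9*((17 - 24*(-5))/(3*(-1 + 3*(-5)))))*(-1) = (9*((17 + 120)/(3*(-1 - 15))))*(-1) = (9*((1/3)*137/(-16)))*(-1) = (9*((1/3)*(-1/16)*137))*(-1) = (9*(-137/48))*(-1) = -411/16*(-1) = 411/16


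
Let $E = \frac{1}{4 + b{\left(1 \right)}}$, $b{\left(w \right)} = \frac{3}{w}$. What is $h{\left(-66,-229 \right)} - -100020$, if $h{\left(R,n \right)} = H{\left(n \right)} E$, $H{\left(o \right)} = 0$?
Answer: $100020$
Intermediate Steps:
$E = \frac{1}{7}$ ($E = \frac{1}{4 + \frac{3}{1}} = \frac{1}{4 + 3 \cdot 1} = \frac{1}{4 + 3} = \frac{1}{7} \approx 0.14286$)
$h{\left(R,n \right)} = 0$ ($h{\left(R,n \right)} = 0 \cdot \frac{1}{7} = 0$)
$h{\left(-66,-229 \right)} - -100020 = 0 - -100020 = 0 + 100020 = 100020$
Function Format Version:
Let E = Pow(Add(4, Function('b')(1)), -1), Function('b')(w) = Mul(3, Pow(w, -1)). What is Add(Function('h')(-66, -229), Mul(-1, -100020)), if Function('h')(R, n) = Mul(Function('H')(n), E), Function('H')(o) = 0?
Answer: 100020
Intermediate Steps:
E = Rational(1, 7) (E = Pow(Add(4, Mul(3, Pow(1, -1))), -1) = Pow(Add(4, Mul(3, 1)), -1) = Pow(Add(4, 3), -1) = Pow(7, -1) = Rational(1, 7) ≈ 0.14286)
Function('h')(R, n) = 0 (Function('h')(R, n) = Mul(0, Rational(1, 7)) = 0)
Add(Function('h')(-66, -229), Mul(-1, -100020)) = Add(0, Mul(-1, -100020)) = Add(0, 100020) = 100020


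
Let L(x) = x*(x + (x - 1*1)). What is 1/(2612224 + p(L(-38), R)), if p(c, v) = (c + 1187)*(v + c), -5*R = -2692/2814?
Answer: 2345/34348736756 ≈ 6.8270e-8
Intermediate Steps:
L(x) = x*(-1 + 2*x) (L(x) = x*(x + (x - 1)) = x*(x + (-1 + x)) = x*(-1 + 2*x))
R = 1346/7035 (R = -(-2692)/(5*2814) = -⅕*(-1346/1407) = 1346/7035 ≈ 0.19133)
p(c, v) = (1187 + c)*(c + v)
1/(2612224 + p(L(-38), R)) = 1/(2612224 + ((-38*(-1 + 2*(-38)))² + 1187*(-38*(-1 + 2*(-38))) + 1187*(1346/7035) - 38*(-1 + 2*(-38))*(1346/7035))) = 1/(2612224 + ((-38*(-1 - 76))² + 1187*(-38*(-1 - 76)) + 1597702/7035 - 38*(-1 - 76)*(1346/7035))) = 1/(2612224 + ((-38*(-77))² + 1187*(-38*(-77)) + 1597702/7035 - 38*(-77)*(1346/7035))) = 1/(2612224 + (2926² + 1187*2926 + 1597702/7035 + 2926*(1346/7035))) = 1/(2612224 + (8561476 + 3473162 + 1597702/7035 + 562628/1005)) = 1/(2612224 + 28223071476/2345) = 1/(34348736756/2345) = 2345/34348736756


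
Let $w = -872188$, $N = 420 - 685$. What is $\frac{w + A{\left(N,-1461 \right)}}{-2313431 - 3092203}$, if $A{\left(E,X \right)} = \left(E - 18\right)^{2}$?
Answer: $\frac{88011}{600626} \approx 0.14653$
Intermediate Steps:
$N = -265$ ($N = 420 - 685 = -265$)
$A{\left(E,X \right)} = \left(-18 + E\right)^{2}$
$\frac{w + A{\left(N,-1461 \right)}}{-2313431 - 3092203} = \frac{-872188 + \left(-18 - 265\right)^{2}}{-2313431 - 3092203} = \frac{-872188 + \left(-283\right)^{2}}{-5405634} = \left(-872188 + 80089\right) \left(- \frac{1}{5405634}\right) = \left(-792099\right) \left(- \frac{1}{5405634}\right) = \frac{88011}{600626}$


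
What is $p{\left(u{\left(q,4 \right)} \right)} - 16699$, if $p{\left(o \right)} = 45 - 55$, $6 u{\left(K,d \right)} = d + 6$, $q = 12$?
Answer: $-16709$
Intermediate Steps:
$u{\left(K,d \right)} = 1 + \frac{d}{6}$ ($u{\left(K,d \right)} = \frac{d + 6}{6} = \frac{6 + d}{6} = 1 + \frac{d}{6}$)
$p{\left(o \right)} = -10$
$p{\left(u{\left(q,4 \right)} \right)} - 16699 = -10 - 16699 = -16709$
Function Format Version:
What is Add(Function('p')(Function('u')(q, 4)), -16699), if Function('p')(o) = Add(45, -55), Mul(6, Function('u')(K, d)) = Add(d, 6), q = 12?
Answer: -16709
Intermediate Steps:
Function('u')(K, d) = Add(1, Mul(Rational(1, 6), d)) (Function('u')(K, d) = Mul(Rational(1, 6), Add(d, 6)) = Mul(Rational(1, 6), Add(6, d)) = Add(1, Mul(Rational(1, 6), d)))
Function('p')(o) = -10
Add(Function('p')(Function('u')(q, 4)), -16699) = Add(-10, -16699) = -16709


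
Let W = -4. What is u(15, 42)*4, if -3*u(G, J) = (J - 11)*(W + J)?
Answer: -4712/3 ≈ -1570.7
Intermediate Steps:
u(G, J) = -(-11 + J)*(-4 + J)/3 (u(G, J) = -(J - 11)*(-4 + J)/3 = -(-11 + J)*(-4 + J)/3)
u(15, 42)*4 = (-44/3 + 5*42 - ⅓*42²)*4 = (-44/3 + 210 - ⅓*1764)*4 = (-44/3 + 210 - 588)*4 = -1178/3*4 = -4712/3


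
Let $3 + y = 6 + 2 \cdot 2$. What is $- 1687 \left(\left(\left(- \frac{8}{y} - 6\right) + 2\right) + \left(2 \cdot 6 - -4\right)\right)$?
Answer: $-18316$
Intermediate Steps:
$y = 7$ ($y = -3 + \left(6 + 2 \cdot 2\right) = -3 + \left(6 + 4\right) = -3 + 10 = 7$)
$- 1687 \left(\left(\left(- \frac{8}{y} - 6\right) + 2\right) + \left(2 \cdot 6 - -4\right)\right) = - 1687 \left(\left(\left(- \frac{8}{7} - 6\right) + 2\right) + \left(2 \cdot 6 - -4\right)\right) = - 1687 \left(\left(\left(\left(-8\right) \frac{1}{7} - 6\right) + 2\right) + \left(12 + 4\right)\right) = - 1687 \left(\left(\left(- \frac{8}{7} - 6\right) + 2\right) + 16\right) = - 1687 \left(\left(- \frac{50}{7} + 2\right) + 16\right) = - 1687 \left(- \frac{36}{7} + 16\right) = \left(-1687\right) \frac{76}{7} = -18316$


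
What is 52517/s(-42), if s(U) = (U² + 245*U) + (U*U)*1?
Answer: -52517/6762 ≈ -7.7665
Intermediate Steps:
s(U) = 2*U² + 245*U (s(U) = (U² + 245*U) + U²*1 = (U² + 245*U) + U² = 2*U² + 245*U)
52517/s(-42) = 52517/((-42*(245 + 2*(-42)))) = 52517/((-42*(245 - 84))) = 52517/((-42*161)) = 52517/(-6762) = 52517*(-1/6762) = -52517/6762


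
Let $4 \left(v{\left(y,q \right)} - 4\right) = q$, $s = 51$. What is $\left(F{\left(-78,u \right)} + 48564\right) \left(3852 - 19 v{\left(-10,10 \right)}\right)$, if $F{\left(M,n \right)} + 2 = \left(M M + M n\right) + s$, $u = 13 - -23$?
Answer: $\frac{386936273}{2} \approx 1.9347 \cdot 10^{8}$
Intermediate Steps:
$v{\left(y,q \right)} = 4 + \frac{q}{4}$
$u = 36$ ($u = 13 + 23 = 36$)
$F{\left(M,n \right)} = 49 + M^{2} + M n$ ($F{\left(M,n \right)} = -2 + \left(\left(M M + M n\right) + 51\right) = -2 + \left(\left(M^{2} + M n\right) + 51\right) = -2 + \left(51 + M^{2} + M n\right) = 49 + M^{2} + M n$)
$\left(F{\left(-78,u \right)} + 48564\right) \left(3852 - 19 v{\left(-10,10 \right)}\right) = \left(\left(49 + \left(-78\right)^{2} - 2808\right) + 48564\right) \left(3852 - 19 \left(4 + \frac{1}{4} \cdot 10\right)\right) = \left(\left(49 + 6084 - 2808\right) + 48564\right) \left(3852 - 19 \left(4 + \frac{5}{2}\right)\right) = \left(3325 + 48564\right) \left(3852 - \frac{247}{2}\right) = 51889 \left(3852 - \frac{247}{2}\right) = 51889 \cdot \frac{7457}{2} = \frac{386936273}{2}$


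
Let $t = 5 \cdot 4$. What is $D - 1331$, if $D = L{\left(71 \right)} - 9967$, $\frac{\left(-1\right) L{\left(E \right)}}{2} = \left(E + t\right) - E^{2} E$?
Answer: $704342$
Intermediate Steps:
$t = 20$
$L{\left(E \right)} = -40 - 2 E + 2 E^{3}$ ($L{\left(E \right)} = - 2 \left(\left(E + 20\right) - E^{2} E\right) = - 2 \left(\left(20 + E\right) - E^{3}\right) = - 2 \left(20 + E - E^{3}\right) = -40 - 2 E + 2 E^{3}$)
$D = 705673$ ($D = \left(-40 - 142 + 2 \cdot 71^{3}\right) - 9967 = \left(-40 - 142 + 2 \cdot 357911\right) - 9967 = \left(-40 - 142 + 715822\right) - 9967 = 715640 - 9967 = 705673$)
$D - 1331 = 705673 - 1331 = 704342$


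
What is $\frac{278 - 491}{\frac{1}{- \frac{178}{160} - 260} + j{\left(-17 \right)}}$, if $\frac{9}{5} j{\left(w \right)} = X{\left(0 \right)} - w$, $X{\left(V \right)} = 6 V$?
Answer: $- \frac{1483119}{65735} \approx -22.562$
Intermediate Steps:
$j{\left(w \right)} = - \frac{5 w}{9}$ ($j{\left(w \right)} = \frac{5 \left(6 \cdot 0 - w\right)}{9} = \frac{5 \left(0 - w\right)}{9} = \frac{5 \left(- w\right)}{9} = - \frac{5 w}{9}$)
$\frac{278 - 491}{\frac{1}{- \frac{178}{160} - 260} + j{\left(-17 \right)}} = \frac{278 - 491}{\frac{1}{- \frac{178}{160} - 260} - - \frac{85}{9}} = - \frac{213}{\frac{1}{\left(-178\right) \frac{1}{160} - 260} + \frac{85}{9}} = - \frac{213}{\frac{1}{- \frac{89}{80} - 260} + \frac{85}{9}} = - \frac{213}{\frac{1}{- \frac{20889}{80}} + \frac{85}{9}} = - \frac{213}{- \frac{80}{20889} + \frac{85}{9}} = - \frac{213}{\frac{65735}{6963}} = \left(-213\right) \frac{6963}{65735} = - \frac{1483119}{65735}$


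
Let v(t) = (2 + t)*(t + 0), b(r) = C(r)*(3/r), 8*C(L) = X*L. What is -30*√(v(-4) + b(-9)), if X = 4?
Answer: -15*√38 ≈ -92.466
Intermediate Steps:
C(L) = L/2 (C(L) = (4*L)/8 = L/2)
b(r) = 3/2 (b(r) = (r/2)*(3/r) = 3/2)
v(t) = t*(2 + t) (v(t) = (2 + t)*t = t*(2 + t))
-30*√(v(-4) + b(-9)) = -30*√(-4*(2 - 4) + 3/2) = -30*√(-4*(-2) + 3/2) = -30*√(8 + 3/2) = -15*√38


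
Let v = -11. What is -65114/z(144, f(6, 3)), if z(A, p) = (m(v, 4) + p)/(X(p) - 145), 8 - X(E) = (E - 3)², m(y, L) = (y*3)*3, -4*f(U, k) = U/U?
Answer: -76867077/794 ≈ -96810.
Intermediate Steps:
f(U, k) = -¼ (f(U, k) = -U/(4*U) = -¼*1 = -¼)
m(y, L) = 9*y (m(y, L) = (3*y)*3 = 9*y)
X(E) = 8 - (-3 + E)² (X(E) = 8 - (E - 3)² = 8 - (-3 + E)²)
z(A, p) = (-99 + p)/(-137 - (-3 + p)²) (z(A, p) = (9*(-11) + p)/((8 - (-3 + p)²) - 145) = (-99 + p)/(-137 - (-3 + p)²))
-65114/z(144, f(6, 3)) = -65114*(137 + (-3 - ¼)²)/(99 - 1*(-¼)) = -65114*(137 + (-13/4)²)/(99 + ¼) = -65114/((397/4)/(137 + 169/16)) = -65114/((397/4)/(2361/16)) = -65114/((16/2361)*(397/4)) = -65114/1588/2361 = -65114*2361/1588 = -76867077/794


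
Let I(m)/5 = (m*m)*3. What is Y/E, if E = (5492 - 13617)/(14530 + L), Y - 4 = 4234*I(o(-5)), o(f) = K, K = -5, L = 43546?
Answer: -92210401304/8125 ≈ -1.1349e+7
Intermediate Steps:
o(f) = -5
I(m) = 15*m² (I(m) = 5*((m*m)*3) = 5*(m²*3) = 5*(3*m²) = 15*m²)
Y = 1587754 (Y = 4 + 4234*(15*(-5)²) = 4 + 4234*(15*25) = 4 + 4234*375 = 4 + 1587750 = 1587754)
E = -8125/58076 (E = (5492 - 13617)/(14530 + 43546) = -8125/58076 ≈ -0.13990)
Y/E = 1587754/(-8125/58076) = 1587754*(-58076/8125) = -92210401304/8125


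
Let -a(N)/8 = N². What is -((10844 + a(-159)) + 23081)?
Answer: 168323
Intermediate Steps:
a(N) = -8*N²
-((10844 + a(-159)) + 23081) = -((10844 - 8*(-159)²) + 23081) = -((10844 - 8*25281) + 23081) = -((10844 - 202248) + 23081) = -(-191404 + 23081) = -1*(-168323) = 168323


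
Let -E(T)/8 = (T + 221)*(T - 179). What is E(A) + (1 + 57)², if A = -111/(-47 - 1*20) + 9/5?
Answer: 35752522908/112225 ≈ 3.1858e+5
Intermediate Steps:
A = 1158/335 (A = -111/(-47 - 20) + 9*(⅕) = -111/(-67) + 9/5 = -111*(-1/67) + 9/5 = 111/67 + 9/5 = 1158/335 ≈ 3.4567)
E(T) = -8*(-179 + T)*(221 + T) (E(T) = -8*(T + 221)*(T - 179) = -8*(221 + T)*(-179 + T) = -8*(-179 + T)*(221 + T))
E(A) + (1 + 57)² = (316472 - 336*1158/335 - 8*(1158/335)²) + (1 + 57)² = (316472 - 389088/335 - 8*1340964/112225) + 58² = (316472 - 389088/335 - 10727712/112225) + 3364 = 35374998008/112225 + 3364 = 35752522908/112225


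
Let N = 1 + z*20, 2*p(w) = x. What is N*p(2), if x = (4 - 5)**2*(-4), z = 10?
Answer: -402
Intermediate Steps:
x = -4 (x = (-1)**2*(-4) = 1*(-4) = -4)
p(w) = -2 (p(w) = (1/2)*(-4) = -2)
N = 201 (N = 1 + 10*20 = 1 + 200 = 201)
N*p(2) = 201*(-2) = -402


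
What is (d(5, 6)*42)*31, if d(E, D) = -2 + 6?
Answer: 5208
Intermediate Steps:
d(E, D) = 4
(d(5, 6)*42)*31 = (4*42)*31 = 168*31 = 5208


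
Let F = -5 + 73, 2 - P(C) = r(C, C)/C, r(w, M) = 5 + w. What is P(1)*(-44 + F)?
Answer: -96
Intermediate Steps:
P(C) = 2 - (5 + C)/C
F = 68
P(1)*(-44 + F) = ((-5 + 1)/1)*(-44 + 68) = (1*(-4))*24 = -4*24 = -96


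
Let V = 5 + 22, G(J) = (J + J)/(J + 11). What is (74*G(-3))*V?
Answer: -2997/2 ≈ -1498.5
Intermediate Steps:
G(J) = 2*J/(11 + J) (G(J) = (2*J)/(11 + J) = 2*J/(11 + J))
V = 27
(74*G(-3))*V = (74*(2*(-3)/(11 - 3)))*27 = (74*(2*(-3)/8))*27 = (74*(2*(-3)*(1/8)))*27 = (74*(-3/4))*27 = -111/2*27 = -2997/2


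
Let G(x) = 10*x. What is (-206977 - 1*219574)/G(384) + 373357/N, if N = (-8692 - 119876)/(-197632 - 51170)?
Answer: 14860429896533/20570880 ≈ 7.2240e+5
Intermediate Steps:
N = 21428/41467 (N = -128568/(-248802) = -128568*(-1/248802) = 21428/41467 ≈ 0.51675)
(-206977 - 1*219574)/G(384) + 373357/N = (-206977 - 1*219574)/((10*384)) + 373357/(21428/41467) = (-206977 - 219574)/3840 + 373357*(41467/21428) = -426551*1/3840 + 15481994719/21428 = -426551/3840 + 15481994719/21428 = 14860429896533/20570880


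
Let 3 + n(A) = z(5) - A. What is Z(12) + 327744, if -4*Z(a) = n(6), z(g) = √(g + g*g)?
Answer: 1310985/4 - √30/4 ≈ 3.2775e+5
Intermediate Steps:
z(g) = √(g + g²)
n(A) = -3 + √30 - A (n(A) = -3 + (√(5*(1 + 5)) - A) = -3 + (√(5*6) - A) = -3 + (√30 - A) = -3 + √30 - A)
Z(a) = 9/4 - √30/4 (Z(a) = -(-3 + √30 - 1*6)/4 = -(-3 + √30 - 6)/4 = -(-9 + √30)/4 = 9/4 - √30/4)
Z(12) + 327744 = (9/4 - √30/4) + 327744 = 1310985/4 - √30/4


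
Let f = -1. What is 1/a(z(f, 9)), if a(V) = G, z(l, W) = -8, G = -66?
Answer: -1/66 ≈ -0.015152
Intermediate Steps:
a(V) = -66
1/a(z(f, 9)) = 1/(-66) = -1/66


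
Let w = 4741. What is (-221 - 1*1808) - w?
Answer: -6770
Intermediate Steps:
(-221 - 1*1808) - w = (-221 - 1*1808) - 1*4741 = (-221 - 1808) - 4741 = -2029 - 4741 = -6770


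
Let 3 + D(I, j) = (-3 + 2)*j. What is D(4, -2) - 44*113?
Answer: -4973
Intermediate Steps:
D(I, j) = -3 - j (D(I, j) = -3 + (-3 + 2)*j = -3 - j)
D(4, -2) - 44*113 = (-3 - 1*(-2)) - 44*113 = (-3 + 2) - 4972 = -1 - 4972 = -4973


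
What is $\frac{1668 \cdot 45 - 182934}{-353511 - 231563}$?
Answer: $\frac{53937}{292537} \approx 0.18438$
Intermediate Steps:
$\frac{1668 \cdot 45 - 182934}{-353511 - 231563} = \frac{75060 - 182934}{-585074} = \left(-107874\right) \left(- \frac{1}{585074}\right) = \frac{53937}{292537}$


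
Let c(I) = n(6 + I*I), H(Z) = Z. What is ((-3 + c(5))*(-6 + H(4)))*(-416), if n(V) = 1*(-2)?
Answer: -4160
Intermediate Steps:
n(V) = -2
c(I) = -2
((-3 + c(5))*(-6 + H(4)))*(-416) = ((-3 - 2)*(-6 + 4))*(-416) = -5*(-2)*(-416) = 10*(-416) = -4160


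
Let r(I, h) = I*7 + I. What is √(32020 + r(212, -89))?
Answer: 2*√8429 ≈ 183.62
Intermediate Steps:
r(I, h) = 8*I (r(I, h) = 7*I + I = 8*I)
√(32020 + r(212, -89)) = √(32020 + 8*212) = √(32020 + 1696) = √33716 = 2*√8429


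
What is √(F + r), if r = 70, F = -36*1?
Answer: √34 ≈ 5.8309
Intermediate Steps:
F = -36
√(F + r) = √(-36 + 70) = √34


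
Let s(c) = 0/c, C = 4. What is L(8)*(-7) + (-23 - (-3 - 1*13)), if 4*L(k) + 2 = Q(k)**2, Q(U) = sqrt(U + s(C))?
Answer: -35/2 ≈ -17.500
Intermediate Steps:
s(c) = 0
Q(U) = sqrt(U) (Q(U) = sqrt(U + 0) = sqrt(U))
L(k) = -1/2 + k/4 (L(k) = -1/2 + (sqrt(k))**2/4 = -1/2 + k/4)
L(8)*(-7) + (-23 - (-3 - 1*13)) = (-1/2 + (1/4)*8)*(-7) + (-23 - (-3 - 1*13)) = (-1/2 + 2)*(-7) + (-23 - (-3 - 13)) = (3/2)*(-7) + (-23 - 1*(-16)) = -21/2 + (-23 + 16) = -21/2 - 7 = -35/2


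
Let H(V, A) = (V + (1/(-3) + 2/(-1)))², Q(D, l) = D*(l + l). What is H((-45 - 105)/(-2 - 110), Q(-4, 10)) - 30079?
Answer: -848921807/28224 ≈ -30078.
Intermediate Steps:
Q(D, l) = 2*D*l (Q(D, l) = D*(2*l) = 2*D*l)
H(V, A) = (-7/3 + V)² (H(V, A) = (V + (1*(-⅓) + 2*(-1)))² = (V + (-⅓ - 2))² = (V - 7/3)² = (-7/3 + V)²)
H((-45 - 105)/(-2 - 110), Q(-4, 10)) - 30079 = (-7 + 3*((-45 - 105)/(-2 - 110)))²/9 - 30079 = (-7 + 3*(-150/(-112)))²/9 - 30079 = (-7 + 3*(-150*(-1/112)))²/9 - 30079 = (-7 + 3*(75/56))²/9 - 30079 = (-7 + 225/56)²/9 - 30079 = (-167/56)²/9 - 30079 = (⅑)*(27889/3136) - 30079 = 27889/28224 - 30079 = -848921807/28224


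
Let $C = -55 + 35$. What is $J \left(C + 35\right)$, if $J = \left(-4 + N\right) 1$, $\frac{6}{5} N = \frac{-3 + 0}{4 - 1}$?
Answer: $- \frac{145}{2} \approx -72.5$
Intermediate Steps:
$N = - \frac{5}{6}$ ($N = \frac{5 \frac{-3 + 0}{4 - 1}}{6} = \frac{5 \left(- \frac{3}{3}\right)}{6} = \frac{5 \left(\left(-3\right) \frac{1}{3}\right)}{6} = \frac{5}{6} \left(-1\right) = - \frac{5}{6} \approx -0.83333$)
$J = - \frac{29}{6}$ ($J = \left(-4 - \frac{5}{6}\right) 1 = \left(- \frac{29}{6}\right) 1 = - \frac{29}{6} \approx -4.8333$)
$C = -20$
$J \left(C + 35\right) = - \frac{29 \left(-20 + 35\right)}{6} = \left(- \frac{29}{6}\right) 15 = - \frac{145}{2}$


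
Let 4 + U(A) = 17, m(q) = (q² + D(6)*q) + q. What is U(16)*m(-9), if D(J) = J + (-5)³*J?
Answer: 87984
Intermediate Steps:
D(J) = -124*J (D(J) = J - 125*J = -124*J)
m(q) = q² - 743*q (m(q) = (q² + (-124*6)*q) + q = (q² - 744*q) + q = q² - 743*q)
U(A) = 13 (U(A) = -4 + 17 = 13)
U(16)*m(-9) = 13*(-9*(-743 - 9)) = 13*(-9*(-752)) = 13*6768 = 87984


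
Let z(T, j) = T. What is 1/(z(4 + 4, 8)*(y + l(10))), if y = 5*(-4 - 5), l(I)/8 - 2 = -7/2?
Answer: -1/456 ≈ -0.0021930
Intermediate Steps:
l(I) = -12 (l(I) = 16 + 8*(-7/2) = 16 - 28 = -12)
y = -45 (y = 5*(-9) = -45)
1/(z(4 + 4, 8)*(y + l(10))) = 1/((4 + 4)*(-45 - 12)) = 1/(8*(-57)) = 1/(-456) = -1/456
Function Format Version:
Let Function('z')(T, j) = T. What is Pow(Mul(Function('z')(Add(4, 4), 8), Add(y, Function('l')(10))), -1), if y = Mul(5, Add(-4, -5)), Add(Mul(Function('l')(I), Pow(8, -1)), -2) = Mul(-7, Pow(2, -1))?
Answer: Rational(-1, 456) ≈ -0.0021930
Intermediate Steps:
Function('l')(I) = -12 (Function('l')(I) = Add(16, Mul(8, Mul(-7, Pow(2, -1)))) = Add(16, Mul(8, Mul(-7, Rational(1, 2)))) = Add(16, Mul(8, Rational(-7, 2))) = Add(16, -28) = -12)
y = -45 (y = Mul(5, -9) = -45)
Pow(Mul(Function('z')(Add(4, 4), 8), Add(y, Function('l')(10))), -1) = Pow(Mul(Add(4, 4), Add(-45, -12)), -1) = Pow(Mul(8, -57), -1) = Pow(-456, -1) = Rational(-1, 456)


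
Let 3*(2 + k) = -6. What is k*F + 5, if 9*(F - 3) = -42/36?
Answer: -175/27 ≈ -6.4815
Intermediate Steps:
k = -4 (k = -2 + (1/3)*(-6) = -2 - 2 = -4)
F = 155/54 (F = 3 + (-42/36)/9 = 3 + (-42*1/36)/9 = 3 + (1/9)*(-7/6) = 3 - 7/54 = 155/54 ≈ 2.8704)
k*F + 5 = -4*155/54 + 5 = -310/27 + 5 = -175/27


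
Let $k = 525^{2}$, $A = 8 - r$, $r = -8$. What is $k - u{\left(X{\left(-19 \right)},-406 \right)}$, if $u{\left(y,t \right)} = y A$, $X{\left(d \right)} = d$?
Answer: $275929$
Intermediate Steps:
$A = 16$ ($A = 8 - -8 = 8 + 8 = 16$)
$u{\left(y,t \right)} = 16 y$ ($u{\left(y,t \right)} = y 16 = 16 y$)
$k = 275625$
$k - u{\left(X{\left(-19 \right)},-406 \right)} = 275625 - 16 \left(-19\right) = 275625 - -304 = 275625 + 304 = 275929$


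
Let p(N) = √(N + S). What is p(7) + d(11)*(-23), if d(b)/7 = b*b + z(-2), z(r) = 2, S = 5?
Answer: -19803 + 2*√3 ≈ -19800.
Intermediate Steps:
d(b) = 14 + 7*b² (d(b) = 7*(b*b + 2) = 7*(b² + 2) = 7*(2 + b²) = 14 + 7*b²)
p(N) = √(5 + N) (p(N) = √(N + 5) = √(5 + N))
p(7) + d(11)*(-23) = √(5 + 7) + (14 + 7*11²)*(-23) = √12 + (14 + 7*121)*(-23) = 2*√3 + (14 + 847)*(-23) = 2*√3 + 861*(-23) = 2*√3 - 19803 = -19803 + 2*√3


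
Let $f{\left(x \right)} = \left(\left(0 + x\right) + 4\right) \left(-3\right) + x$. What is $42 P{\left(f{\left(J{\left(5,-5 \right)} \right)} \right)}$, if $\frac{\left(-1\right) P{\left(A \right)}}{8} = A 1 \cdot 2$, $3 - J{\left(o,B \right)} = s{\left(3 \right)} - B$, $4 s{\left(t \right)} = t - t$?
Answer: $5376$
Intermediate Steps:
$s{\left(t \right)} = 0$ ($s{\left(t \right)} = \frac{t - t}{4} = \frac{1}{4} \cdot 0 = 0$)
$J{\left(o,B \right)} = 3 + B$ ($J{\left(o,B \right)} = 3 - \left(0 - B\right) = 3 - - B = 3 + B$)
$f{\left(x \right)} = -12 - 2 x$ ($f{\left(x \right)} = \left(x + 4\right) \left(-3\right) + x = \left(4 + x\right) \left(-3\right) + x = \left(-12 - 3 x\right) + x = -12 - 2 x$)
$P{\left(A \right)} = - 16 A$ ($P{\left(A \right)} = - 8 A 1 \cdot 2 = - 8 A 2 = - 8 \cdot 2 A = - 16 A$)
$42 P{\left(f{\left(J{\left(5,-5 \right)} \right)} \right)} = 42 \left(- 16 \left(-12 - 2 \left(3 - 5\right)\right)\right) = 42 \left(- 16 \left(-12 - -4\right)\right) = 42 \left(- 16 \left(-12 + 4\right)\right) = 42 \left(\left(-16\right) \left(-8\right)\right) = 42 \cdot 128 = 5376$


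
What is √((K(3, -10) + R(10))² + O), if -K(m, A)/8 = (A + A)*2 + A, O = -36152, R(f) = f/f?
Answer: √124649 ≈ 353.06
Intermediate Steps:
R(f) = 1
K(m, A) = -40*A (K(m, A) = -8*((A + A)*2 + A) = -8*((2*A)*2 + A) = -8*(4*A + A) = -40*A)
√((K(3, -10) + R(10))² + O) = √((-40*(-10) + 1)² - 36152) = √((400 + 1)² - 36152) = √(401² - 36152) = √(160801 - 36152) = √124649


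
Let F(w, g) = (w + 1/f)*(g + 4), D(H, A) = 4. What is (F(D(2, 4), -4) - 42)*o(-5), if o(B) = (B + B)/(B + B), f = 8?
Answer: -42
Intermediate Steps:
o(B) = 1 (o(B) = (2*B)/((2*B)) = (2*B)*(1/(2*B)) = 1)
F(w, g) = (4 + g)*(⅛ + w) (F(w, g) = (w + 1/8)*(g + 4) = (w + ⅛)*(4 + g) = (⅛ + w)*(4 + g) = (4 + g)*(⅛ + w))
(F(D(2, 4), -4) - 42)*o(-5) = ((½ + (⅛)*(-4) + 4*(4 - 4)) - 42)*1 = ((½ - ½ + 4*0) - 42)*1 = ((½ - ½ + 0) - 42)*1 = (0 - 42)*1 = -42*1 = -42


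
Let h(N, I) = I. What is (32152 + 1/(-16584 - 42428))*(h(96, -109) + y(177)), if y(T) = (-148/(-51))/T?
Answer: -1866607204298285/532701324 ≈ -3.5040e+6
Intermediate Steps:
y(T) = 148/(51*T) (y(T) = (-148*(-1/51))/T = 148/(51*T))
(32152 + 1/(-16584 - 42428))*(h(96, -109) + y(177)) = (32152 + 1/(-16584 - 42428))*(-109 + (148/51)/177) = (32152 + 1/(-59012))*(-109 + (148/51)*(1/177)) = (32152 - 1/59012)*(-109 + 148/9027) = (1897353823/59012)*(-983795/9027) = -1866607204298285/532701324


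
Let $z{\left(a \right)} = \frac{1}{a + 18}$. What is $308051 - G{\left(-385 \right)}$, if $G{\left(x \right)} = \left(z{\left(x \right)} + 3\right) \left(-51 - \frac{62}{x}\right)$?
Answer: $\frac{791774479}{2569} \approx 3.082 \cdot 10^{5}$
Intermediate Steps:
$z{\left(a \right)} = \frac{1}{18 + a}$
$G{\left(x \right)} = \left(-51 - \frac{62}{x}\right) \left(3 + \frac{1}{18 + x}\right)$ ($G{\left(x \right)} = \left(\frac{1}{18 + x} + 3\right) \left(-51 - \frac{62}{x}\right) = \left(3 + \frac{1}{18 + x}\right) \left(-51 - \frac{62}{x}\right) = \left(-51 - \frac{62}{x}\right) \left(3 + \frac{1}{18 + x}\right)$)
$308051 - G{\left(-385 \right)} = 308051 - \frac{-3410 - -1151535 - 153 \left(-385\right)^{2}}{\left(-385\right) \left(18 - 385\right)} = 308051 - - \frac{-3410 + 1151535 - 22678425}{385 \left(-367\right)} = 308051 - \left(- \frac{1}{385}\right) \left(- \frac{1}{367}\right) \left(-3410 + 1151535 - 22678425\right) = 308051 - \left(- \frac{1}{385}\right) \left(- \frac{1}{367}\right) \left(-21530300\right) = 308051 - - \frac{391460}{2569} = 308051 + \frac{391460}{2569} = \frac{791774479}{2569}$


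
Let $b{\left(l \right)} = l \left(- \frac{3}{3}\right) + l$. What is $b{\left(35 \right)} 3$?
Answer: $0$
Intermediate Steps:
$b{\left(l \right)} = 0$ ($b{\left(l \right)} = l \left(\left(-3\right) \frac{1}{3}\right) + l = l \left(-1\right) + l = - l + l = 0$)
$b{\left(35 \right)} 3 = 0 \cdot 3 = 0$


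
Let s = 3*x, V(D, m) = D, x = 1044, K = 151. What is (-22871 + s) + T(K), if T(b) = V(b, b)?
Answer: -19588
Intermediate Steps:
T(b) = b
s = 3132 (s = 3*1044 = 3132)
(-22871 + s) + T(K) = (-22871 + 3132) + 151 = -19739 + 151 = -19588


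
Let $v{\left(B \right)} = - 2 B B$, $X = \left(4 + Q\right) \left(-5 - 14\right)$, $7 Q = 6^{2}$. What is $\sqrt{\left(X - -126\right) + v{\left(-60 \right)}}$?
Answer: $\frac{i \sqrt{355138}}{7} \approx 85.134 i$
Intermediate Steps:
$Q = \frac{36}{7}$ ($Q = \frac{6^{2}}{7} = \frac{1}{7} \cdot 36 = \frac{36}{7} \approx 5.1429$)
$X = - \frac{1216}{7}$ ($X = \left(4 + \frac{36}{7}\right) \left(-5 - 14\right) = \frac{64}{7} \left(-19\right) = - \frac{1216}{7} \approx -173.71$)
$v{\left(B \right)} = - 2 B^{2}$
$\sqrt{\left(X - -126\right) + v{\left(-60 \right)}} = \sqrt{\left(- \frac{1216}{7} - -126\right) - 2 \left(-60\right)^{2}} = \sqrt{\left(- \frac{1216}{7} + 126\right) - 7200} = \sqrt{- \frac{334}{7} - 7200} = \sqrt{- \frac{50734}{7}} = \frac{i \sqrt{355138}}{7}$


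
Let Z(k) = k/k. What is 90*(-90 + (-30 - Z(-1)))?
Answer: -10890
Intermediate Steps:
Z(k) = 1
90*(-90 + (-30 - Z(-1))) = 90*(-90 + (-30 - 1*1)) = 90*(-90 + (-30 - 1)) = 90*(-90 - 31) = 90*(-121) = -10890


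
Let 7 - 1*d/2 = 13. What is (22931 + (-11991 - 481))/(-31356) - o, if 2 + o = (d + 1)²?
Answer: -3741823/31356 ≈ -119.33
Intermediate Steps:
d = -12 (d = 14 - 2*13 = 14 - 26 = -12)
o = 119 (o = -2 + (-12 + 1)² = -2 + (-11)² = -2 + 121 = 119)
(22931 + (-11991 - 481))/(-31356) - o = (22931 + (-11991 - 481))/(-31356) - 1*119 = (22931 - 12472)*(-1/31356) - 119 = 10459*(-1/31356) - 119 = -10459/31356 - 119 = -3741823/31356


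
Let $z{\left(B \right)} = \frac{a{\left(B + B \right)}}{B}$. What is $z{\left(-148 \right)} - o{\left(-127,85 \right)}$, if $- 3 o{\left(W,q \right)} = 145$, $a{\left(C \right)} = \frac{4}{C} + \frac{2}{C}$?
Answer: $\frac{3176089}{65712} \approx 48.333$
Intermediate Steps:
$a{\left(C \right)} = \frac{6}{C}$
$o{\left(W,q \right)} = - \frac{145}{3}$ ($o{\left(W,q \right)} = \left(- \frac{1}{3}\right) 145 = - \frac{145}{3}$)
$z{\left(B \right)} = \frac{3}{B^{2}}$ ($z{\left(B \right)} = \frac{6 \frac{1}{B + B}}{B} = \frac{6 \frac{1}{2 B}}{B} = \frac{3 \frac{1}{B}}{B} = \frac{3}{B^{2}}$)
$z{\left(-148 \right)} - o{\left(-127,85 \right)} = \frac{3}{21904} - - \frac{145}{3} = 3 \cdot \frac{1}{21904} + \frac{145}{3} = \frac{3}{21904} + \frac{145}{3} = \frac{3176089}{65712}$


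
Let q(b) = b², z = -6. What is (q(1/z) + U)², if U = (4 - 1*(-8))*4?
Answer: 2989441/1296 ≈ 2306.7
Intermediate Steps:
U = 48 (U = (4 + 8)*4 = 12*4 = 48)
(q(1/z) + U)² = ((1/(-6))² + 48)² = ((-⅙)² + 48)² = (1/36 + 48)² = (1729/36)² = 2989441/1296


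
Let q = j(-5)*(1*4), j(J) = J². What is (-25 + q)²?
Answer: 5625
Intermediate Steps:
q = 100 (q = (-5)²*(1*4) = 25*4 = 100)
(-25 + q)² = (-25 + 100)² = 75² = 5625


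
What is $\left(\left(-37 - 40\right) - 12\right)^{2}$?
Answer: $7921$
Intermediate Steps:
$\left(\left(-37 - 40\right) - 12\right)^{2} = \left(-77 - 12\right)^{2} = \left(-89\right)^{2} = 7921$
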